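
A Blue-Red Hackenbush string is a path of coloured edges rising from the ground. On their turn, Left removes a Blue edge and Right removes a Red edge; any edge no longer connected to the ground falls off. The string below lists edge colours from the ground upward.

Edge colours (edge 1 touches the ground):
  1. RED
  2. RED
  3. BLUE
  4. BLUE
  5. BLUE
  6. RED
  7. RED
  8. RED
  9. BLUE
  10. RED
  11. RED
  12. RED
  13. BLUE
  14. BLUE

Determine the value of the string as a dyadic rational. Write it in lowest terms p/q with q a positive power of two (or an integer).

-5049/4096

1 of 14 · R · max L −∞ · min R 0 -> -1
2 of 14 · RR · max L −∞ · min R -1 -> -2
3 of 14 · RRB · max L -2 · min R -1 -> -3/2
4 of 14 · RRBB · max L -3/2 · min R -1 -> -5/4
5 of 14 · RRBBB · max L -5/4 · min R -1 -> -9/8
6 of 14 · RRBBBR · max L -5/4 · min R -9/8 -> -19/16
7 of 14 · RRBBBRR · max L -5/4 · min R -19/16 -> -39/32
8 of 14 · RRBBBRRR · max L -5/4 · min R -39/32 -> -79/64
9 of 14 · RRBBBRRRB · max L -79/64 · min R -39/32 -> -157/128
10 of 14 · RRBBBRRRBR · max L -79/64 · min R -157/128 -> -315/256
11 of 14 · RRBBBRRRBRR · max L -79/64 · min R -315/256 -> -631/512
12 of 14 · RRBBBRRRBRRR · max L -79/64 · min R -631/512 -> -1263/1024
13 of 14 · RRBBBRRRBRRRB · max L -1263/1024 · min R -631/512 -> -2525/2048
14 of 14 · RRBBBRRRBRRRBB · max L -2525/2048 · min R -631/512 -> -5049/4096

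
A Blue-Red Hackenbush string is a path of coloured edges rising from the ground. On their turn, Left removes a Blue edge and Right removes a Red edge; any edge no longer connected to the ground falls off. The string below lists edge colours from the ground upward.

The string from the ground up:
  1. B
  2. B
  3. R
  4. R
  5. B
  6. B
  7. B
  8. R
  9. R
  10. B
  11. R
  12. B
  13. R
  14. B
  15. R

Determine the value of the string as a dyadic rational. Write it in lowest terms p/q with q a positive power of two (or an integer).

11861/8192

Recurse on prefixes of the 15-edge string B B R R B B B R R B R B R B R:
B: Left { 0 }, Right { — } so simplest 1
BB: Left { 0 1 }, Right { — } so simplest 2
BBR: Left { 0 1 }, Right { 2 } so simplest 3/2
BBRR: Left { 0 1 }, Right { 3/2 2 } so simplest 5/4
BBRRB: Left { 0 1 5/4 }, Right { 3/2 2 } so simplest 11/8
BBRRBB: Left { 0 1 5/4 11/8 }, Right { 3/2 2 } so simplest 23/16
BBRRBBB: Left { 0 1 5/4 11/8 23/16 }, Right { 3/2 2 } so simplest 47/32
BBRRBBBR: Left { 0 1 5/4 11/8 23/16 }, Right { 47/32 3/2 2 } so simplest 93/64
BBRRBBBRR: Left { 0 1 5/4 11/8 23/16 }, Right { 93/64 47/32 3/2 2 } so simplest 185/128
BBRRBBBRRB: Left { 0 1 5/4 11/8 23/16 185/128 }, Right { 93/64 47/32 3/2 2 } so simplest 371/256
BBRRBBBRRBR: Left { 0 1 5/4 11/8 23/16 185/128 }, Right { 371/256 93/64 47/32 3/2 2 } so simplest 741/512
BBRRBBBRRBRB: Left { 0 1 5/4 11/8 23/16 185/128 741/512 }, Right { 371/256 93/64 47/32 3/2 2 } so simplest 1483/1024
BBRRBBBRRBRBR: Left { 0 1 5/4 11/8 23/16 185/128 741/512 }, Right { 1483/1024 371/256 93/64 47/32 3/2 2 } so simplest 2965/2048
BBRRBBBRRBRBRB: Left { 0 1 5/4 11/8 23/16 185/128 741/512 2965/2048 }, Right { 1483/1024 371/256 93/64 47/32 3/2 2 } so simplest 5931/4096
BBRRBBBRRBRBRBR: Left { 0 1 5/4 11/8 23/16 185/128 741/512 2965/2048 }, Right { 5931/4096 1483/1024 371/256 93/64 47/32 3/2 2 } so simplest 11861/8192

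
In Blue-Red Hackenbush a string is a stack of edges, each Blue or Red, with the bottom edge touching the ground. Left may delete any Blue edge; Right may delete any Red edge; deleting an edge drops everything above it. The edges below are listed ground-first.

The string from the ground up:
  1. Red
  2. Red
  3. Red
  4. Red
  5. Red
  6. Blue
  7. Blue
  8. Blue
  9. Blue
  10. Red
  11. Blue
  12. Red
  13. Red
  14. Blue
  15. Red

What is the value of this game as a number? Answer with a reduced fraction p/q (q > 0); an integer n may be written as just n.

-4187/1024

step 1: add Red to get R; options L={ — } R={ 0 } => -1
step 2: add Red to get RR; options L={ — } R={ -1; 0 } => -2
step 3: add Red to get RRR; options L={ — } R={ -2; -1; 0 } => -3
step 4: add Red to get RRRR; options L={ — } R={ -3; -2; -1; 0 } => -4
step 5: add Red to get RRRRR; options L={ — } R={ -4; -3; -2; -1; 0 } => -5
step 6: add Blue to get RRRRRB; options L={ -5 } R={ -4; -3; -2; -1; 0 } => -9/2
step 7: add Blue to get RRRRRBB; options L={ -5; -9/2 } R={ -4; -3; -2; -1; 0 } => -17/4
step 8: add Blue to get RRRRRBBB; options L={ -5; -9/2; -17/4 } R={ -4; -3; -2; -1; 0 } => -33/8
step 9: add Blue to get RRRRRBBBB; options L={ -5; -9/2; -17/4; -33/8 } R={ -4; -3; -2; -1; 0 } => -65/16
step 10: add Red to get RRRRRBBBBR; options L={ -5; -9/2; -17/4; -33/8 } R={ -65/16; -4; -3; -2; -1; 0 } => -131/32
step 11: add Blue to get RRRRRBBBBRB; options L={ -5; -9/2; -17/4; -33/8; -131/32 } R={ -65/16; -4; -3; -2; -1; 0 } => -261/64
step 12: add Red to get RRRRRBBBBRBR; options L={ -5; -9/2; -17/4; -33/8; -131/32 } R={ -261/64; -65/16; -4; -3; -2; -1; 0 } => -523/128
step 13: add Red to get RRRRRBBBBRBRR; options L={ -5; -9/2; -17/4; -33/8; -131/32 } R={ -523/128; -261/64; -65/16; -4; -3; -2; -1; 0 } => -1047/256
step 14: add Blue to get RRRRRBBBBRBRRB; options L={ -5; -9/2; -17/4; -33/8; -131/32; -1047/256 } R={ -523/128; -261/64; -65/16; -4; -3; -2; -1; 0 } => -2093/512
step 15: add Red to get RRRRRBBBBRBRRBR; options L={ -5; -9/2; -17/4; -33/8; -131/32; -1047/256 } R={ -2093/512; -523/128; -261/64; -65/16; -4; -3; -2; -1; 0 } => -4187/1024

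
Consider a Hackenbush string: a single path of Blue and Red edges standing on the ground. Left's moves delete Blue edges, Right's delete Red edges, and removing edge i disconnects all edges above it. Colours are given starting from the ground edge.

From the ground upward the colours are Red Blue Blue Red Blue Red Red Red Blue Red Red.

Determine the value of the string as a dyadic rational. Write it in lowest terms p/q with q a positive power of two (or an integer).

-375/1024

Build value(s[:k]) for k = 1..11, string s = Red Blue Blue Red Blue Red Red Red Blue Red Red.
value_1 [R]  L=[·]  R=[0]  -> -1
value_2 [RB]  L=[-1]  R=[0]  -> -1/2
value_3 [RBB]  L=[-1, -1/2]  R=[0]  -> -1/4
value_4 [RBBR]  L=[-1, -1/2]  R=[-1/4, 0]  -> -3/8
value_5 [RBBRB]  L=[-1, -1/2, -3/8]  R=[-1/4, 0]  -> -5/16
value_6 [RBBRBR]  L=[-1, -1/2, -3/8]  R=[-5/16, -1/4, 0]  -> -11/32
value_7 [RBBRBRR]  L=[-1, -1/2, -3/8]  R=[-11/32, -5/16, -1/4, 0]  -> -23/64
value_8 [RBBRBRRR]  L=[-1, -1/2, -3/8]  R=[-23/64, -11/32, -5/16, -1/4, 0]  -> -47/128
value_9 [RBBRBRRRB]  L=[-1, -1/2, -3/8, -47/128]  R=[-23/64, -11/32, -5/16, -1/4, 0]  -> -93/256
value_10 [RBBRBRRRBR]  L=[-1, -1/2, -3/8, -47/128]  R=[-93/256, -23/64, -11/32, -5/16, -1/4, 0]  -> -187/512
value_11 [RBBRBRRRBRR]  L=[-1, -1/2, -3/8, -47/128]  R=[-187/512, -93/256, -23/64, -11/32, -5/16, -1/4, 0]  -> -375/1024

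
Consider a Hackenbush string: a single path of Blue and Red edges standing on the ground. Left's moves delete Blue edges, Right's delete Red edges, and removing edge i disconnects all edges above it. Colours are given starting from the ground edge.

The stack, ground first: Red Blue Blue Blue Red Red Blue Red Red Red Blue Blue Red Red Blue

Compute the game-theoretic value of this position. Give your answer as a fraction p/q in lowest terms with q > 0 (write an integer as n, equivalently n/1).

-3533/16384

val(R) = { — | 0 } => -1
val(RB) = { -1 | 0 } => -1/2
val(RBB) = { -1,-1/2 | 0 } => -1/4
val(RBBB) = { -1,-1/2,-1/4 | 0 } => -1/8
val(RBBBR) = { -1,-1/2,-1/4 | -1/8,0 } => -3/16
val(RBBBRR) = { -1,-1/2,-1/4 | -3/16,-1/8,0 } => -7/32
val(RBBBRRB) = { -1,-1/2,-1/4,-7/32 | -3/16,-1/8,0 } => -13/64
val(RBBBRRBR) = { -1,-1/2,-1/4,-7/32 | -13/64,-3/16,-1/8,0 } => -27/128
val(RBBBRRBRR) = { -1,-1/2,-1/4,-7/32 | -27/128,-13/64,-3/16,-1/8,0 } => -55/256
val(RBBBRRBRRR) = { -1,-1/2,-1/4,-7/32 | -55/256,-27/128,-13/64,-3/16,-1/8,0 } => -111/512
val(RBBBRRBRRRB) = { -1,-1/2,-1/4,-7/32,-111/512 | -55/256,-27/128,-13/64,-3/16,-1/8,0 } => -221/1024
val(RBBBRRBRRRBB) = { -1,-1/2,-1/4,-7/32,-111/512,-221/1024 | -55/256,-27/128,-13/64,-3/16,-1/8,0 } => -441/2048
val(RBBBRRBRRRBBR) = { -1,-1/2,-1/4,-7/32,-111/512,-221/1024 | -441/2048,-55/256,-27/128,-13/64,-3/16,-1/8,0 } => -883/4096
val(RBBBRRBRRRBBRR) = { -1,-1/2,-1/4,-7/32,-111/512,-221/1024 | -883/4096,-441/2048,-55/256,-27/128,-13/64,-3/16,-1/8,0 } => -1767/8192
val(RBBBRRBRRRBBRRB) = { -1,-1/2,-1/4,-7/32,-111/512,-221/1024,-1767/8192 | -883/4096,-441/2048,-55/256,-27/128,-13/64,-3/16,-1/8,0 } => -3533/16384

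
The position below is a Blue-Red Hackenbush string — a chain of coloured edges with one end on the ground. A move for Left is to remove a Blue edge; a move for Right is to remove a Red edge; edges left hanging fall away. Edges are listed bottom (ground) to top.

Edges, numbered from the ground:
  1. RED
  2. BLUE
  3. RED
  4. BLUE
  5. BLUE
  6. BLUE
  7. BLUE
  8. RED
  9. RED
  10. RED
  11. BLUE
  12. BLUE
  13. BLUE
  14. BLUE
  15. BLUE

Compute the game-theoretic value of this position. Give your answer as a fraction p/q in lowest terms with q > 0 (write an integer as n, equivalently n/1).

Prefix values for RED BLUE RED BLUE BLUE BLUE BLUE RED RED RED BLUE BLUE BLUE BLUE BLUE via {L|R} + simplicity:
edge 1 of 15 (RED): { — | 0 } = -1
edge 2 of 15 (BLUE): { -1 | 0 } = -1/2
edge 3 of 15 (RED): { -1 | -1/2; 0 } = -3/4
edge 4 of 15 (BLUE): { -1; -3/4 | -1/2; 0 } = -5/8
edge 5 of 15 (BLUE): { -1; -3/4; -5/8 | -1/2; 0 } = -9/16
edge 6 of 15 (BLUE): { -1; -3/4; -5/8; -9/16 | -1/2; 0 } = -17/32
edge 7 of 15 (BLUE): { -1; -3/4; -5/8; -9/16; -17/32 | -1/2; 0 } = -33/64
edge 8 of 15 (RED): { -1; -3/4; -5/8; -9/16; -17/32 | -33/64; -1/2; 0 } = -67/128
edge 9 of 15 (RED): { -1; -3/4; -5/8; -9/16; -17/32 | -67/128; -33/64; -1/2; 0 } = -135/256
edge 10 of 15 (RED): { -1; -3/4; -5/8; -9/16; -17/32 | -135/256; -67/128; -33/64; -1/2; 0 } = -271/512
edge 11 of 15 (BLUE): { -1; -3/4; -5/8; -9/16; -17/32; -271/512 | -135/256; -67/128; -33/64; -1/2; 0 } = -541/1024
edge 12 of 15 (BLUE): { -1; -3/4; -5/8; -9/16; -17/32; -271/512; -541/1024 | -135/256; -67/128; -33/64; -1/2; 0 } = -1081/2048
edge 13 of 15 (BLUE): { -1; -3/4; -5/8; -9/16; -17/32; -271/512; -541/1024; -1081/2048 | -135/256; -67/128; -33/64; -1/2; 0 } = -2161/4096
edge 14 of 15 (BLUE): { -1; -3/4; -5/8; -9/16; -17/32; -271/512; -541/1024; -1081/2048; -2161/4096 | -135/256; -67/128; -33/64; -1/2; 0 } = -4321/8192
edge 15 of 15 (BLUE): { -1; -3/4; -5/8; -9/16; -17/32; -271/512; -541/1024; -1081/2048; -2161/4096; -4321/8192 | -135/256; -67/128; -33/64; -1/2; 0 } = -8641/16384

-8641/16384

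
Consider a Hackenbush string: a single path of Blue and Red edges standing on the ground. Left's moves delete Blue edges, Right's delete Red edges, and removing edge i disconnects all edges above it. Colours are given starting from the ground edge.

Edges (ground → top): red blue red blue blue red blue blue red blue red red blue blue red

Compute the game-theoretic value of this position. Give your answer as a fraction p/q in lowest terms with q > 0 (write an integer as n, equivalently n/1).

G_1 [r]  L=[—]  R=[0]  gives -1
G_2 [rb]  L=[-1]  R=[0]  gives -1/2
G_3 [rbr]  L=[-1]  R=[-1/2; 0]  gives -3/4
G_4 [rbrb]  L=[-1; -3/4]  R=[-1/2; 0]  gives -5/8
G_5 [rbrbb]  L=[-1; -3/4; -5/8]  R=[-1/2; 0]  gives -9/16
G_6 [rbrbbr]  L=[-1; -3/4; -5/8]  R=[-9/16; -1/2; 0]  gives -19/32
G_7 [rbrbbrb]  L=[-1; -3/4; -5/8; -19/32]  R=[-9/16; -1/2; 0]  gives -37/64
G_8 [rbrbbrbb]  L=[-1; -3/4; -5/8; -19/32; -37/64]  R=[-9/16; -1/2; 0]  gives -73/128
G_9 [rbrbbrbbr]  L=[-1; -3/4; -5/8; -19/32; -37/64]  R=[-73/128; -9/16; -1/2; 0]  gives -147/256
G_10 [rbrbbrbbrb]  L=[-1; -3/4; -5/8; -19/32; -37/64; -147/256]  R=[-73/128; -9/16; -1/2; 0]  gives -293/512
G_11 [rbrbbrbbrbr]  L=[-1; -3/4; -5/8; -19/32; -37/64; -147/256]  R=[-293/512; -73/128; -9/16; -1/2; 0]  gives -587/1024
G_12 [rbrbbrbbrbrr]  L=[-1; -3/4; -5/8; -19/32; -37/64; -147/256]  R=[-587/1024; -293/512; -73/128; -9/16; -1/2; 0]  gives -1175/2048
G_13 [rbrbbrbbrbrrb]  L=[-1; -3/4; -5/8; -19/32; -37/64; -147/256; -1175/2048]  R=[-587/1024; -293/512; -73/128; -9/16; -1/2; 0]  gives -2349/4096
G_14 [rbrbbrbbrbrrbb]  L=[-1; -3/4; -5/8; -19/32; -37/64; -147/256; -1175/2048; -2349/4096]  R=[-587/1024; -293/512; -73/128; -9/16; -1/2; 0]  gives -4697/8192
G_15 [rbrbbrbbrbrrbbr]  L=[-1; -3/4; -5/8; -19/32; -37/64; -147/256; -1175/2048; -2349/4096]  R=[-4697/8192; -587/1024; -293/512; -73/128; -9/16; -1/2; 0]  gives -9395/16384

-9395/16384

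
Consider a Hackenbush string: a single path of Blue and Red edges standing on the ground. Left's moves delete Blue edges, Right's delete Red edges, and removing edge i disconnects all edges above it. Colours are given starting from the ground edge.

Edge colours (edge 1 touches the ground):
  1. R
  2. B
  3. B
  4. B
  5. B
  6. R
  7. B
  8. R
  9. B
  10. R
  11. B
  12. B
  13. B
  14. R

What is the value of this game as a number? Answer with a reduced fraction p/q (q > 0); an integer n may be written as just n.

1 of 14 · R · max L −∞ · min R 0 -> -1
2 of 14 · RB · max L -1 · min R 0 -> -1/2
3 of 14 · RBB · max L -1/2 · min R 0 -> -1/4
4 of 14 · RBBB · max L -1/4 · min R 0 -> -1/8
5 of 14 · RBBBB · max L -1/8 · min R 0 -> -1/16
6 of 14 · RBBBBR · max L -1/8 · min R -1/16 -> -3/32
7 of 14 · RBBBBRB · max L -3/32 · min R -1/16 -> -5/64
8 of 14 · RBBBBRBR · max L -3/32 · min R -5/64 -> -11/128
9 of 14 · RBBBBRBRB · max L -11/128 · min R -5/64 -> -21/256
10 of 14 · RBBBBRBRBR · max L -11/128 · min R -21/256 -> -43/512
11 of 14 · RBBBBRBRBRB · max L -43/512 · min R -21/256 -> -85/1024
12 of 14 · RBBBBRBRBRBB · max L -85/1024 · min R -21/256 -> -169/2048
13 of 14 · RBBBBRBRBRBBB · max L -169/2048 · min R -21/256 -> -337/4096
14 of 14 · RBBBBRBRBRBBBR · max L -169/2048 · min R -337/4096 -> -675/8192

-675/8192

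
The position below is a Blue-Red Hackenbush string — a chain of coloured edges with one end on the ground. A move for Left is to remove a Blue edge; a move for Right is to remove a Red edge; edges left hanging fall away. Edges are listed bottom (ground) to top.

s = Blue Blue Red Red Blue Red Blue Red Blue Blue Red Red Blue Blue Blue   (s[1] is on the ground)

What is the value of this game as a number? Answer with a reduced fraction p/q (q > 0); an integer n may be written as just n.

step 1: add Blue to get B; options L={ 0 } R={ ∅ } => 1
step 2: add Blue to get BB; options L={ 0,1 } R={ ∅ } => 2
step 3: add Red to get BBR; options L={ 0,1 } R={ 2 } => 3/2
step 4: add Red to get BBRR; options L={ 0,1 } R={ 3/2,2 } => 5/4
step 5: add Blue to get BBRRB; options L={ 0,1,5/4 } R={ 3/2,2 } => 11/8
step 6: add Red to get BBRRBR; options L={ 0,1,5/4 } R={ 11/8,3/2,2 } => 21/16
step 7: add Blue to get BBRRBRB; options L={ 0,1,5/4,21/16 } R={ 11/8,3/2,2 } => 43/32
step 8: add Red to get BBRRBRBR; options L={ 0,1,5/4,21/16 } R={ 43/32,11/8,3/2,2 } => 85/64
step 9: add Blue to get BBRRBRBRB; options L={ 0,1,5/4,21/16,85/64 } R={ 43/32,11/8,3/2,2 } => 171/128
step 10: add Blue to get BBRRBRBRBB; options L={ 0,1,5/4,21/16,85/64,171/128 } R={ 43/32,11/8,3/2,2 } => 343/256
step 11: add Red to get BBRRBRBRBBR; options L={ 0,1,5/4,21/16,85/64,171/128 } R={ 343/256,43/32,11/8,3/2,2 } => 685/512
step 12: add Red to get BBRRBRBRBBRR; options L={ 0,1,5/4,21/16,85/64,171/128 } R={ 685/512,343/256,43/32,11/8,3/2,2 } => 1369/1024
step 13: add Blue to get BBRRBRBRBBRRB; options L={ 0,1,5/4,21/16,85/64,171/128,1369/1024 } R={ 685/512,343/256,43/32,11/8,3/2,2 } => 2739/2048
step 14: add Blue to get BBRRBRBRBBRRBB; options L={ 0,1,5/4,21/16,85/64,171/128,1369/1024,2739/2048 } R={ 685/512,343/256,43/32,11/8,3/2,2 } => 5479/4096
step 15: add Blue to get BBRRBRBRBBRRBBB; options L={ 0,1,5/4,21/16,85/64,171/128,1369/1024,2739/2048,5479/4096 } R={ 685/512,343/256,43/32,11/8,3/2,2 } => 10959/8192

10959/8192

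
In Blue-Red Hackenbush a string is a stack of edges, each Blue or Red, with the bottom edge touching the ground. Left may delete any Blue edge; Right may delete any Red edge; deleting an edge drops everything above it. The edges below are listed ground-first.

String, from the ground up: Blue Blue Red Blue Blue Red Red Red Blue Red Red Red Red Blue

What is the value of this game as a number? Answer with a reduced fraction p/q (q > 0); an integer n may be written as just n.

7235/4096

Prefix values for Blue Blue Red Blue Blue Red Red Red Blue Red Red Red Red Blue via {L|R} + simplicity:
edge 1 of 14 (Blue): { 0 | none } — 1
edge 2 of 14 (Blue): { 0 1 | none } — 2
edge 3 of 14 (Red): { 0 1 | 2 } — 3/2
edge 4 of 14 (Blue): { 0 1 3/2 | 2 } — 7/4
edge 5 of 14 (Blue): { 0 1 3/2 7/4 | 2 } — 15/8
edge 6 of 14 (Red): { 0 1 3/2 7/4 | 15/8 2 } — 29/16
edge 7 of 14 (Red): { 0 1 3/2 7/4 | 29/16 15/8 2 } — 57/32
edge 8 of 14 (Red): { 0 1 3/2 7/4 | 57/32 29/16 15/8 2 } — 113/64
edge 9 of 14 (Blue): { 0 1 3/2 7/4 113/64 | 57/32 29/16 15/8 2 } — 227/128
edge 10 of 14 (Red): { 0 1 3/2 7/4 113/64 | 227/128 57/32 29/16 15/8 2 } — 453/256
edge 11 of 14 (Red): { 0 1 3/2 7/4 113/64 | 453/256 227/128 57/32 29/16 15/8 2 } — 905/512
edge 12 of 14 (Red): { 0 1 3/2 7/4 113/64 | 905/512 453/256 227/128 57/32 29/16 15/8 2 } — 1809/1024
edge 13 of 14 (Red): { 0 1 3/2 7/4 113/64 | 1809/1024 905/512 453/256 227/128 57/32 29/16 15/8 2 } — 3617/2048
edge 14 of 14 (Blue): { 0 1 3/2 7/4 113/64 3617/2048 | 1809/1024 905/512 453/256 227/128 57/32 29/16 15/8 2 } — 7235/4096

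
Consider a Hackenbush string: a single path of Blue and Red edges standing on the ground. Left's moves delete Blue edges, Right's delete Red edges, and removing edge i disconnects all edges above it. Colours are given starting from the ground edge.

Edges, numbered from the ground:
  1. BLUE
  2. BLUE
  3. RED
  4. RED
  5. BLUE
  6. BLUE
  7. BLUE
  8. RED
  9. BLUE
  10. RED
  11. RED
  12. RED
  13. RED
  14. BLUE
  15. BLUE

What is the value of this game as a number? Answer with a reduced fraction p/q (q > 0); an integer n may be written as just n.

g_1 [B]  L=[0]  R=[(no moves)]  → 1
g_2 [BB]  L=[0,1]  R=[(no moves)]  → 2
g_3 [BBR]  L=[0,1]  R=[2]  → 3/2
g_4 [BBRR]  L=[0,1]  R=[3/2,2]  → 5/4
g_5 [BBRRB]  L=[0,1,5/4]  R=[3/2,2]  → 11/8
g_6 [BBRRBB]  L=[0,1,5/4,11/8]  R=[3/2,2]  → 23/16
g_7 [BBRRBBB]  L=[0,1,5/4,11/8,23/16]  R=[3/2,2]  → 47/32
g_8 [BBRRBBBR]  L=[0,1,5/4,11/8,23/16]  R=[47/32,3/2,2]  → 93/64
g_9 [BBRRBBBRB]  L=[0,1,5/4,11/8,23/16,93/64]  R=[47/32,3/2,2]  → 187/128
g_10 [BBRRBBBRBR]  L=[0,1,5/4,11/8,23/16,93/64]  R=[187/128,47/32,3/2,2]  → 373/256
g_11 [BBRRBBBRBRR]  L=[0,1,5/4,11/8,23/16,93/64]  R=[373/256,187/128,47/32,3/2,2]  → 745/512
g_12 [BBRRBBBRBRRR]  L=[0,1,5/4,11/8,23/16,93/64]  R=[745/512,373/256,187/128,47/32,3/2,2]  → 1489/1024
g_13 [BBRRBBBRBRRRR]  L=[0,1,5/4,11/8,23/16,93/64]  R=[1489/1024,745/512,373/256,187/128,47/32,3/2,2]  → 2977/2048
g_14 [BBRRBBBRBRRRRB]  L=[0,1,5/4,11/8,23/16,93/64,2977/2048]  R=[1489/1024,745/512,373/256,187/128,47/32,3/2,2]  → 5955/4096
g_15 [BBRRBBBRBRRRRBB]  L=[0,1,5/4,11/8,23/16,93/64,2977/2048,5955/4096]  R=[1489/1024,745/512,373/256,187/128,47/32,3/2,2]  → 11911/8192

11911/8192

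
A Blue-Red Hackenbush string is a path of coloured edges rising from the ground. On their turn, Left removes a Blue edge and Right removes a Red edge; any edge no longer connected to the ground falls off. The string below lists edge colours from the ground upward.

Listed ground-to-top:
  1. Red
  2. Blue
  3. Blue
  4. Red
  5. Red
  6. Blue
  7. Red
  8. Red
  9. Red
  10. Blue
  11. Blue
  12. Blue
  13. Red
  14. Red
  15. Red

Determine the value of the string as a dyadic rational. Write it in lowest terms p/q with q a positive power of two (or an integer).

-7055/16384

Prefix values for Red Blue Blue Red Red Blue Red Red Red Blue Blue Blue Red Red Red via {L|R} + simplicity:
g(R) = { none | 0 } -> -1
g(RB) = { -1 | 0 } -> -1/2
g(RBB) = { -1, -1/2 | 0 } -> -1/4
g(RBBR) = { -1, -1/2 | -1/4, 0 } -> -3/8
g(RBBRR) = { -1, -1/2 | -3/8, -1/4, 0 } -> -7/16
g(RBBRRB) = { -1, -1/2, -7/16 | -3/8, -1/4, 0 } -> -13/32
g(RBBRRBR) = { -1, -1/2, -7/16 | -13/32, -3/8, -1/4, 0 } -> -27/64
g(RBBRRBRR) = { -1, -1/2, -7/16 | -27/64, -13/32, -3/8, -1/4, 0 } -> -55/128
g(RBBRRBRRR) = { -1, -1/2, -7/16 | -55/128, -27/64, -13/32, -3/8, -1/4, 0 } -> -111/256
g(RBBRRBRRRB) = { -1, -1/2, -7/16, -111/256 | -55/128, -27/64, -13/32, -3/8, -1/4, 0 } -> -221/512
g(RBBRRBRRRBB) = { -1, -1/2, -7/16, -111/256, -221/512 | -55/128, -27/64, -13/32, -3/8, -1/4, 0 } -> -441/1024
g(RBBRRBRRRBBB) = { -1, -1/2, -7/16, -111/256, -221/512, -441/1024 | -55/128, -27/64, -13/32, -3/8, -1/4, 0 } -> -881/2048
g(RBBRRBRRRBBBR) = { -1, -1/2, -7/16, -111/256, -221/512, -441/1024 | -881/2048, -55/128, -27/64, -13/32, -3/8, -1/4, 0 } -> -1763/4096
g(RBBRRBRRRBBBRR) = { -1, -1/2, -7/16, -111/256, -221/512, -441/1024 | -1763/4096, -881/2048, -55/128, -27/64, -13/32, -3/8, -1/4, 0 } -> -3527/8192
g(RBBRRBRRRBBBRRR) = { -1, -1/2, -7/16, -111/256, -221/512, -441/1024 | -3527/8192, -1763/4096, -881/2048, -55/128, -27/64, -13/32, -3/8, -1/4, 0 } -> -7055/16384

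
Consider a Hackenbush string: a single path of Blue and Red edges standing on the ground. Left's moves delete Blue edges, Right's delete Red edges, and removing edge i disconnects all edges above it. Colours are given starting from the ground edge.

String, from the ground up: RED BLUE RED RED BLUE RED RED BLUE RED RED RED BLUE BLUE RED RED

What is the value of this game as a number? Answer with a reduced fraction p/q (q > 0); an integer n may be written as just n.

-14055/16384

Build value(s[:k]) for k = 1..15, string s = RED BLUE RED RED BLUE RED RED BLUE RED RED RED BLUE BLUE RED RED.
value(R) = { (no moves) | 0 } = -1
value(RB) = { -1 | 0 } = -1/2
value(RBR) = { -1 | -1/2,0 } = -3/4
value(RBRR) = { -1 | -3/4,-1/2,0 } = -7/8
value(RBRRB) = { -1,-7/8 | -3/4,-1/2,0 } = -13/16
value(RBRRBR) = { -1,-7/8 | -13/16,-3/4,-1/2,0 } = -27/32
value(RBRRBRR) = { -1,-7/8 | -27/32,-13/16,-3/4,-1/2,0 } = -55/64
value(RBRRBRRB) = { -1,-7/8,-55/64 | -27/32,-13/16,-3/4,-1/2,0 } = -109/128
value(RBRRBRRBR) = { -1,-7/8,-55/64 | -109/128,-27/32,-13/16,-3/4,-1/2,0 } = -219/256
value(RBRRBRRBRR) = { -1,-7/8,-55/64 | -219/256,-109/128,-27/32,-13/16,-3/4,-1/2,0 } = -439/512
value(RBRRBRRBRRR) = { -1,-7/8,-55/64 | -439/512,-219/256,-109/128,-27/32,-13/16,-3/4,-1/2,0 } = -879/1024
value(RBRRBRRBRRRB) = { -1,-7/8,-55/64,-879/1024 | -439/512,-219/256,-109/128,-27/32,-13/16,-3/4,-1/2,0 } = -1757/2048
value(RBRRBRRBRRRBB) = { -1,-7/8,-55/64,-879/1024,-1757/2048 | -439/512,-219/256,-109/128,-27/32,-13/16,-3/4,-1/2,0 } = -3513/4096
value(RBRRBRRBRRRBBR) = { -1,-7/8,-55/64,-879/1024,-1757/2048 | -3513/4096,-439/512,-219/256,-109/128,-27/32,-13/16,-3/4,-1/2,0 } = -7027/8192
value(RBRRBRRBRRRBBRR) = { -1,-7/8,-55/64,-879/1024,-1757/2048 | -7027/8192,-3513/4096,-439/512,-219/256,-109/128,-27/32,-13/16,-3/4,-1/2,0 } = -14055/16384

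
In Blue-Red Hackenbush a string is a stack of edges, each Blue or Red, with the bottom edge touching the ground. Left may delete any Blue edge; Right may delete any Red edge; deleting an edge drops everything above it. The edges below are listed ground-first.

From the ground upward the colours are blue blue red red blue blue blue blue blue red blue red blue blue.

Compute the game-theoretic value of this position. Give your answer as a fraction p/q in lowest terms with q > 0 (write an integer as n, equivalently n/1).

6103/4096

Prefix values for blue blue red red blue blue blue blue blue red blue red blue blue via {L|R} + simplicity:
G_1 [b]  L=[0]  R=[·]  ⇒ 1
G_2 [bb]  L=[0, 1]  R=[·]  ⇒ 2
G_3 [bbr]  L=[0, 1]  R=[2]  ⇒ 3/2
G_4 [bbrr]  L=[0, 1]  R=[3/2, 2]  ⇒ 5/4
G_5 [bbrrb]  L=[0, 1, 5/4]  R=[3/2, 2]  ⇒ 11/8
G_6 [bbrrbb]  L=[0, 1, 5/4, 11/8]  R=[3/2, 2]  ⇒ 23/16
G_7 [bbrrbbb]  L=[0, 1, 5/4, 11/8, 23/16]  R=[3/2, 2]  ⇒ 47/32
G_8 [bbrrbbbb]  L=[0, 1, 5/4, 11/8, 23/16, 47/32]  R=[3/2, 2]  ⇒ 95/64
G_9 [bbrrbbbbb]  L=[0, 1, 5/4, 11/8, 23/16, 47/32, 95/64]  R=[3/2, 2]  ⇒ 191/128
G_10 [bbrrbbbbbr]  L=[0, 1, 5/4, 11/8, 23/16, 47/32, 95/64]  R=[191/128, 3/2, 2]  ⇒ 381/256
G_11 [bbrrbbbbbrb]  L=[0, 1, 5/4, 11/8, 23/16, 47/32, 95/64, 381/256]  R=[191/128, 3/2, 2]  ⇒ 763/512
G_12 [bbrrbbbbbrbr]  L=[0, 1, 5/4, 11/8, 23/16, 47/32, 95/64, 381/256]  R=[763/512, 191/128, 3/2, 2]  ⇒ 1525/1024
G_13 [bbrrbbbbbrbrb]  L=[0, 1, 5/4, 11/8, 23/16, 47/32, 95/64, 381/256, 1525/1024]  R=[763/512, 191/128, 3/2, 2]  ⇒ 3051/2048
G_14 [bbrrbbbbbrbrbb]  L=[0, 1, 5/4, 11/8, 23/16, 47/32, 95/64, 381/256, 1525/1024, 3051/2048]  R=[763/512, 191/128, 3/2, 2]  ⇒ 6103/4096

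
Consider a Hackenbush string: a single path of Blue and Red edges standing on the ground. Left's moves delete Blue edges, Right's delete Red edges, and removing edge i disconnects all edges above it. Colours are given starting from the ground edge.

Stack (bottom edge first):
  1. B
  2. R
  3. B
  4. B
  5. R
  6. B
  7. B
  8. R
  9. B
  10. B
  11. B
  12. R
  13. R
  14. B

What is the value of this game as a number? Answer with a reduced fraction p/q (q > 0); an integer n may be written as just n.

Recurse on prefixes of the 14-edge string B R B B R B B R B B B R R B:
B: Left { 0 }, Right { (no moves) } — simplest 1
BR: Left { 0 }, Right { 1 } — simplest 1/2
BRB: Left { 0, 1/2 }, Right { 1 } — simplest 3/4
BRBB: Left { 0, 1/2, 3/4 }, Right { 1 } — simplest 7/8
BRBBR: Left { 0, 1/2, 3/4 }, Right { 7/8, 1 } — simplest 13/16
BRBBRB: Left { 0, 1/2, 3/4, 13/16 }, Right { 7/8, 1 } — simplest 27/32
BRBBRBB: Left { 0, 1/2, 3/4, 13/16, 27/32 }, Right { 7/8, 1 } — simplest 55/64
BRBBRBBR: Left { 0, 1/2, 3/4, 13/16, 27/32 }, Right { 55/64, 7/8, 1 } — simplest 109/128
BRBBRBBRB: Left { 0, 1/2, 3/4, 13/16, 27/32, 109/128 }, Right { 55/64, 7/8, 1 } — simplest 219/256
BRBBRBBRBB: Left { 0, 1/2, 3/4, 13/16, 27/32, 109/128, 219/256 }, Right { 55/64, 7/8, 1 } — simplest 439/512
BRBBRBBRBBB: Left { 0, 1/2, 3/4, 13/16, 27/32, 109/128, 219/256, 439/512 }, Right { 55/64, 7/8, 1 } — simplest 879/1024
BRBBRBBRBBBR: Left { 0, 1/2, 3/4, 13/16, 27/32, 109/128, 219/256, 439/512 }, Right { 879/1024, 55/64, 7/8, 1 } — simplest 1757/2048
BRBBRBBRBBBRR: Left { 0, 1/2, 3/4, 13/16, 27/32, 109/128, 219/256, 439/512 }, Right { 1757/2048, 879/1024, 55/64, 7/8, 1 } — simplest 3513/4096
BRBBRBBRBBBRRB: Left { 0, 1/2, 3/4, 13/16, 27/32, 109/128, 219/256, 439/512, 3513/4096 }, Right { 1757/2048, 879/1024, 55/64, 7/8, 1 } — simplest 7027/8192

7027/8192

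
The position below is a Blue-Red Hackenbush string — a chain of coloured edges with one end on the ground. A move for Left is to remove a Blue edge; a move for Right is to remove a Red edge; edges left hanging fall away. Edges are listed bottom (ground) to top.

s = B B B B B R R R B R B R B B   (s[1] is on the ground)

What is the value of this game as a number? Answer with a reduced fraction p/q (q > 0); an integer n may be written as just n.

2135/512

step 1: add B to get B; options L={ 0 } R={  } so 1
step 2: add B to get BB; options L={ 0,1 } R={  } so 2
step 3: add B to get BBB; options L={ 0,1,2 } R={  } so 3
step 4: add B to get BBBB; options L={ 0,1,2,3 } R={  } so 4
step 5: add B to get BBBBB; options L={ 0,1,2,3,4 } R={  } so 5
step 6: add R to get BBBBBR; options L={ 0,1,2,3,4 } R={ 5 } so 9/2
step 7: add R to get BBBBBRR; options L={ 0,1,2,3,4 } R={ 9/2,5 } so 17/4
step 8: add R to get BBBBBRRR; options L={ 0,1,2,3,4 } R={ 17/4,9/2,5 } so 33/8
step 9: add B to get BBBBBRRRB; options L={ 0,1,2,3,4,33/8 } R={ 17/4,9/2,5 } so 67/16
step 10: add R to get BBBBBRRRBR; options L={ 0,1,2,3,4,33/8 } R={ 67/16,17/4,9/2,5 } so 133/32
step 11: add B to get BBBBBRRRBRB; options L={ 0,1,2,3,4,33/8,133/32 } R={ 67/16,17/4,9/2,5 } so 267/64
step 12: add R to get BBBBBRRRBRBR; options L={ 0,1,2,3,4,33/8,133/32 } R={ 267/64,67/16,17/4,9/2,5 } so 533/128
step 13: add B to get BBBBBRRRBRBRB; options L={ 0,1,2,3,4,33/8,133/32,533/128 } R={ 267/64,67/16,17/4,9/2,5 } so 1067/256
step 14: add B to get BBBBBRRRBRBRBB; options L={ 0,1,2,3,4,33/8,133/32,533/128,1067/256 } R={ 267/64,67/16,17/4,9/2,5 } so 2135/512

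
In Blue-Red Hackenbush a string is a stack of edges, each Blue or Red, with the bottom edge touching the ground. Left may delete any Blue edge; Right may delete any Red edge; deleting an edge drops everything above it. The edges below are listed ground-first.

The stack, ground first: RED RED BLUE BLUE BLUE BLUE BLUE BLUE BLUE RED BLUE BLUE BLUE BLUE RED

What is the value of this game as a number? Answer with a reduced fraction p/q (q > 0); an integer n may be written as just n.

R: Left {  }, Right { 0 } — simplest -1
RR: Left {  }, Right { -1; 0 } — simplest -2
RRB: Left { -2 }, Right { -1; 0 } — simplest -3/2
RRBB: Left { -2; -3/2 }, Right { -1; 0 } — simplest -5/4
RRBBB: Left { -2; -3/2; -5/4 }, Right { -1; 0 } — simplest -9/8
RRBBBB: Left { -2; -3/2; -5/4; -9/8 }, Right { -1; 0 } — simplest -17/16
RRBBBBB: Left { -2; -3/2; -5/4; -9/8; -17/16 }, Right { -1; 0 } — simplest -33/32
RRBBBBBB: Left { -2; -3/2; -5/4; -9/8; -17/16; -33/32 }, Right { -1; 0 } — simplest -65/64
RRBBBBBBB: Left { -2; -3/2; -5/4; -9/8; -17/16; -33/32; -65/64 }, Right { -1; 0 } — simplest -129/128
RRBBBBBBBR: Left { -2; -3/2; -5/4; -9/8; -17/16; -33/32; -65/64 }, Right { -129/128; -1; 0 } — simplest -259/256
RRBBBBBBBRB: Left { -2; -3/2; -5/4; -9/8; -17/16; -33/32; -65/64; -259/256 }, Right { -129/128; -1; 0 } — simplest -517/512
RRBBBBBBBRBB: Left { -2; -3/2; -5/4; -9/8; -17/16; -33/32; -65/64; -259/256; -517/512 }, Right { -129/128; -1; 0 } — simplest -1033/1024
RRBBBBBBBRBBB: Left { -2; -3/2; -5/4; -9/8; -17/16; -33/32; -65/64; -259/256; -517/512; -1033/1024 }, Right { -129/128; -1; 0 } — simplest -2065/2048
RRBBBBBBBRBBBB: Left { -2; -3/2; -5/4; -9/8; -17/16; -33/32; -65/64; -259/256; -517/512; -1033/1024; -2065/2048 }, Right { -129/128; -1; 0 } — simplest -4129/4096
RRBBBBBBBRBBBBR: Left { -2; -3/2; -5/4; -9/8; -17/16; -33/32; -65/64; -259/256; -517/512; -1033/1024; -2065/2048 }, Right { -4129/4096; -129/128; -1; 0 } — simplest -8259/8192

-8259/8192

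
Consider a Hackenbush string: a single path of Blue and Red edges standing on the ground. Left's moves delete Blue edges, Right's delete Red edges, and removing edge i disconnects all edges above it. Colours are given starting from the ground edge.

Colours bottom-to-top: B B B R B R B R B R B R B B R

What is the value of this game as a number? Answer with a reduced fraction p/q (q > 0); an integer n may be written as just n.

10925/4096

1 of 15 · B · max L 0 · min R +∞ so 1
2 of 15 · BB · max L 1 · min R +∞ so 2
3 of 15 · BBB · max L 2 · min R +∞ so 3
4 of 15 · BBBR · max L 2 · min R 3 so 5/2
5 of 15 · BBBRB · max L 5/2 · min R 3 so 11/4
6 of 15 · BBBRBR · max L 5/2 · min R 11/4 so 21/8
7 of 15 · BBBRBRB · max L 21/8 · min R 11/4 so 43/16
8 of 15 · BBBRBRBR · max L 21/8 · min R 43/16 so 85/32
9 of 15 · BBBRBRBRB · max L 85/32 · min R 43/16 so 171/64
10 of 15 · BBBRBRBRBR · max L 85/32 · min R 171/64 so 341/128
11 of 15 · BBBRBRBRBRB · max L 341/128 · min R 171/64 so 683/256
12 of 15 · BBBRBRBRBRBR · max L 341/128 · min R 683/256 so 1365/512
13 of 15 · BBBRBRBRBRBRB · max L 1365/512 · min R 683/256 so 2731/1024
14 of 15 · BBBRBRBRBRBRBB · max L 2731/1024 · min R 683/256 so 5463/2048
15 of 15 · BBBRBRBRBRBRBBR · max L 2731/1024 · min R 5463/2048 so 10925/4096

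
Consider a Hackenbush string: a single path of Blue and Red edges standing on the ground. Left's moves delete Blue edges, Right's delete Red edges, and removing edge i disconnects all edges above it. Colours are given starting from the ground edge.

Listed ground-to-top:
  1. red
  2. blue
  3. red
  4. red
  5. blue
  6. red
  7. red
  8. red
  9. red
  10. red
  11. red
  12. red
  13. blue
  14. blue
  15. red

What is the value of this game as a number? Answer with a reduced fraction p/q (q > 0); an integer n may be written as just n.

r: Left { (no moves) }, Right { 0 } → simplest -1
rb: Left { -1 }, Right { 0 } → simplest -1/2
rbr: Left { -1 }, Right { -1/2 0 } → simplest -3/4
rbrr: Left { -1 }, Right { -3/4 -1/2 0 } → simplest -7/8
rbrrb: Left { -1 -7/8 }, Right { -3/4 -1/2 0 } → simplest -13/16
rbrrbr: Left { -1 -7/8 }, Right { -13/16 -3/4 -1/2 0 } → simplest -27/32
rbrrbrr: Left { -1 -7/8 }, Right { -27/32 -13/16 -3/4 -1/2 0 } → simplest -55/64
rbrrbrrr: Left { -1 -7/8 }, Right { -55/64 -27/32 -13/16 -3/4 -1/2 0 } → simplest -111/128
rbrrbrrrr: Left { -1 -7/8 }, Right { -111/128 -55/64 -27/32 -13/16 -3/4 -1/2 0 } → simplest -223/256
rbrrbrrrrr: Left { -1 -7/8 }, Right { -223/256 -111/128 -55/64 -27/32 -13/16 -3/4 -1/2 0 } → simplest -447/512
rbrrbrrrrrr: Left { -1 -7/8 }, Right { -447/512 -223/256 -111/128 -55/64 -27/32 -13/16 -3/4 -1/2 0 } → simplest -895/1024
rbrrbrrrrrrr: Left { -1 -7/8 }, Right { -895/1024 -447/512 -223/256 -111/128 -55/64 -27/32 -13/16 -3/4 -1/2 0 } → simplest -1791/2048
rbrrbrrrrrrrb: Left { -1 -7/8 -1791/2048 }, Right { -895/1024 -447/512 -223/256 -111/128 -55/64 -27/32 -13/16 -3/4 -1/2 0 } → simplest -3581/4096
rbrrbrrrrrrrbb: Left { -1 -7/8 -1791/2048 -3581/4096 }, Right { -895/1024 -447/512 -223/256 -111/128 -55/64 -27/32 -13/16 -3/4 -1/2 0 } → simplest -7161/8192
rbrrbrrrrrrrbbr: Left { -1 -7/8 -1791/2048 -3581/4096 }, Right { -7161/8192 -895/1024 -447/512 -223/256 -111/128 -55/64 -27/32 -13/16 -3/4 -1/2 0 } → simplest -14323/16384

-14323/16384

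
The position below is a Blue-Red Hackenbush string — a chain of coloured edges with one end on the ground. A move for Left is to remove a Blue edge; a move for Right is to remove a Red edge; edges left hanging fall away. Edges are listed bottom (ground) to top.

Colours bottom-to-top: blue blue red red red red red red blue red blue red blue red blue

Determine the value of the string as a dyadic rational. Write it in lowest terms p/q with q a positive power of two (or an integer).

8363/8192

b: Left { 0 }, Right {  } -> simplest 1
bb: Left { 0 1 }, Right {  } -> simplest 2
bbr: Left { 0 1 }, Right { 2 } -> simplest 3/2
bbrr: Left { 0 1 }, Right { 3/2 2 } -> simplest 5/4
bbrrr: Left { 0 1 }, Right { 5/4 3/2 2 } -> simplest 9/8
bbrrrr: Left { 0 1 }, Right { 9/8 5/4 3/2 2 } -> simplest 17/16
bbrrrrr: Left { 0 1 }, Right { 17/16 9/8 5/4 3/2 2 } -> simplest 33/32
bbrrrrrr: Left { 0 1 }, Right { 33/32 17/16 9/8 5/4 3/2 2 } -> simplest 65/64
bbrrrrrrb: Left { 0 1 65/64 }, Right { 33/32 17/16 9/8 5/4 3/2 2 } -> simplest 131/128
bbrrrrrrbr: Left { 0 1 65/64 }, Right { 131/128 33/32 17/16 9/8 5/4 3/2 2 } -> simplest 261/256
bbrrrrrrbrb: Left { 0 1 65/64 261/256 }, Right { 131/128 33/32 17/16 9/8 5/4 3/2 2 } -> simplest 523/512
bbrrrrrrbrbr: Left { 0 1 65/64 261/256 }, Right { 523/512 131/128 33/32 17/16 9/8 5/4 3/2 2 } -> simplest 1045/1024
bbrrrrrrbrbrb: Left { 0 1 65/64 261/256 1045/1024 }, Right { 523/512 131/128 33/32 17/16 9/8 5/4 3/2 2 } -> simplest 2091/2048
bbrrrrrrbrbrbr: Left { 0 1 65/64 261/256 1045/1024 }, Right { 2091/2048 523/512 131/128 33/32 17/16 9/8 5/4 3/2 2 } -> simplest 4181/4096
bbrrrrrrbrbrbrb: Left { 0 1 65/64 261/256 1045/1024 4181/4096 }, Right { 2091/2048 523/512 131/128 33/32 17/16 9/8 5/4 3/2 2 } -> simplest 8363/8192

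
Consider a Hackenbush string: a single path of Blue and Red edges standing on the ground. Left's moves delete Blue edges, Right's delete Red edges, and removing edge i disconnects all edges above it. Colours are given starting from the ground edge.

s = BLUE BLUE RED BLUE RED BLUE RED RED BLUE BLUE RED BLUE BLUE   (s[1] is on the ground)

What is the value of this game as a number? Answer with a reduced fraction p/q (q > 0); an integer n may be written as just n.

3383/2048

Build v(s[:k]) for k = 1..13, string s = BLUE BLUE RED BLUE RED BLUE RED RED BLUE BLUE RED BLUE BLUE.
step 1: add BLUE to get B; options L={ 0 } R={ ∅ } = 1
step 2: add BLUE to get BB; options L={ 0, 1 } R={ ∅ } = 2
step 3: add RED to get BBR; options L={ 0, 1 } R={ 2 } = 3/2
step 4: add BLUE to get BBRB; options L={ 0, 1, 3/2 } R={ 2 } = 7/4
step 5: add RED to get BBRBR; options L={ 0, 1, 3/2 } R={ 7/4, 2 } = 13/8
step 6: add BLUE to get BBRBRB; options L={ 0, 1, 3/2, 13/8 } R={ 7/4, 2 } = 27/16
step 7: add RED to get BBRBRBR; options L={ 0, 1, 3/2, 13/8 } R={ 27/16, 7/4, 2 } = 53/32
step 8: add RED to get BBRBRBRR; options L={ 0, 1, 3/2, 13/8 } R={ 53/32, 27/16, 7/4, 2 } = 105/64
step 9: add BLUE to get BBRBRBRRB; options L={ 0, 1, 3/2, 13/8, 105/64 } R={ 53/32, 27/16, 7/4, 2 } = 211/128
step 10: add BLUE to get BBRBRBRRBB; options L={ 0, 1, 3/2, 13/8, 105/64, 211/128 } R={ 53/32, 27/16, 7/4, 2 } = 423/256
step 11: add RED to get BBRBRBRRBBR; options L={ 0, 1, 3/2, 13/8, 105/64, 211/128 } R={ 423/256, 53/32, 27/16, 7/4, 2 } = 845/512
step 12: add BLUE to get BBRBRBRRBBRB; options L={ 0, 1, 3/2, 13/8, 105/64, 211/128, 845/512 } R={ 423/256, 53/32, 27/16, 7/4, 2 } = 1691/1024
step 13: add BLUE to get BBRBRBRRBBRBB; options L={ 0, 1, 3/2, 13/8, 105/64, 211/128, 845/512, 1691/1024 } R={ 423/256, 53/32, 27/16, 7/4, 2 } = 3383/2048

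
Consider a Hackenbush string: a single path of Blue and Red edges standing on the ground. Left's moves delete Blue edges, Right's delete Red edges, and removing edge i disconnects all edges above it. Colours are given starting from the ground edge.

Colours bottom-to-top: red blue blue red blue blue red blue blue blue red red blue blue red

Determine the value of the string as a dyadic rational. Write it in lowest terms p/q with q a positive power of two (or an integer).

-4659/16384

g(r) = { none | 0 } so -1
g(rb) = { -1 | 0 } so -1/2
g(rbb) = { -1; -1/2 | 0 } so -1/4
g(rbbr) = { -1; -1/2 | -1/4; 0 } so -3/8
g(rbbrb) = { -1; -1/2; -3/8 | -1/4; 0 } so -5/16
g(rbbrbb) = { -1; -1/2; -3/8; -5/16 | -1/4; 0 } so -9/32
g(rbbrbbr) = { -1; -1/2; -3/8; -5/16 | -9/32; -1/4; 0 } so -19/64
g(rbbrbbrb) = { -1; -1/2; -3/8; -5/16; -19/64 | -9/32; -1/4; 0 } so -37/128
g(rbbrbbrbb) = { -1; -1/2; -3/8; -5/16; -19/64; -37/128 | -9/32; -1/4; 0 } so -73/256
g(rbbrbbrbbb) = { -1; -1/2; -3/8; -5/16; -19/64; -37/128; -73/256 | -9/32; -1/4; 0 } so -145/512
g(rbbrbbrbbbr) = { -1; -1/2; -3/8; -5/16; -19/64; -37/128; -73/256 | -145/512; -9/32; -1/4; 0 } so -291/1024
g(rbbrbbrbbbrr) = { -1; -1/2; -3/8; -5/16; -19/64; -37/128; -73/256 | -291/1024; -145/512; -9/32; -1/4; 0 } so -583/2048
g(rbbrbbrbbbrrb) = { -1; -1/2; -3/8; -5/16; -19/64; -37/128; -73/256; -583/2048 | -291/1024; -145/512; -9/32; -1/4; 0 } so -1165/4096
g(rbbrbbrbbbrrbb) = { -1; -1/2; -3/8; -5/16; -19/64; -37/128; -73/256; -583/2048; -1165/4096 | -291/1024; -145/512; -9/32; -1/4; 0 } so -2329/8192
g(rbbrbbrbbbrrbbr) = { -1; -1/2; -3/8; -5/16; -19/64; -37/128; -73/256; -583/2048; -1165/4096 | -2329/8192; -291/1024; -145/512; -9/32; -1/4; 0 } so -4659/16384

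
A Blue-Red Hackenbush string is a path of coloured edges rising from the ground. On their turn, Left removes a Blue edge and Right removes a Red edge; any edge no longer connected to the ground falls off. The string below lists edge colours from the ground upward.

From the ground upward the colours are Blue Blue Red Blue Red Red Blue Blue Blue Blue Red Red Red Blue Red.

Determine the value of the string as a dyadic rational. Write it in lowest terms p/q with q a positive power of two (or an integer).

edge 1 of 15 (Blue): { 0 |  } ⇒ 1
edge 2 of 15 (Blue): { 0, 1 |  } ⇒ 2
edge 3 of 15 (Red): { 0, 1 | 2 } ⇒ 3/2
edge 4 of 15 (Blue): { 0, 1, 3/2 | 2 } ⇒ 7/4
edge 5 of 15 (Red): { 0, 1, 3/2 | 7/4, 2 } ⇒ 13/8
edge 6 of 15 (Red): { 0, 1, 3/2 | 13/8, 7/4, 2 } ⇒ 25/16
edge 7 of 15 (Blue): { 0, 1, 3/2, 25/16 | 13/8, 7/4, 2 } ⇒ 51/32
edge 8 of 15 (Blue): { 0, 1, 3/2, 25/16, 51/32 | 13/8, 7/4, 2 } ⇒ 103/64
edge 9 of 15 (Blue): { 0, 1, 3/2, 25/16, 51/32, 103/64 | 13/8, 7/4, 2 } ⇒ 207/128
edge 10 of 15 (Blue): { 0, 1, 3/2, 25/16, 51/32, 103/64, 207/128 | 13/8, 7/4, 2 } ⇒ 415/256
edge 11 of 15 (Red): { 0, 1, 3/2, 25/16, 51/32, 103/64, 207/128 | 415/256, 13/8, 7/4, 2 } ⇒ 829/512
edge 12 of 15 (Red): { 0, 1, 3/2, 25/16, 51/32, 103/64, 207/128 | 829/512, 415/256, 13/8, 7/4, 2 } ⇒ 1657/1024
edge 13 of 15 (Red): { 0, 1, 3/2, 25/16, 51/32, 103/64, 207/128 | 1657/1024, 829/512, 415/256, 13/8, 7/4, 2 } ⇒ 3313/2048
edge 14 of 15 (Blue): { 0, 1, 3/2, 25/16, 51/32, 103/64, 207/128, 3313/2048 | 1657/1024, 829/512, 415/256, 13/8, 7/4, 2 } ⇒ 6627/4096
edge 15 of 15 (Red): { 0, 1, 3/2, 25/16, 51/32, 103/64, 207/128, 3313/2048 | 6627/4096, 1657/1024, 829/512, 415/256, 13/8, 7/4, 2 } ⇒ 13253/8192

13253/8192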